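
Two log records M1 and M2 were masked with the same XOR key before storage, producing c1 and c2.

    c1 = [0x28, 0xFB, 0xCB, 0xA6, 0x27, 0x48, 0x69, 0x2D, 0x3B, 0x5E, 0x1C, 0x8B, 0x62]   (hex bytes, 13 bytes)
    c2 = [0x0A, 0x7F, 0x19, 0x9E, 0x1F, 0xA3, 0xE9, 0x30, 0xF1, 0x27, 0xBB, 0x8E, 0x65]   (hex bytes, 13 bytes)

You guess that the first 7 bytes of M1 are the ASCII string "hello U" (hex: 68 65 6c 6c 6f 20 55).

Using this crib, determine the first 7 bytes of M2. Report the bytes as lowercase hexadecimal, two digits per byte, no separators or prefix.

4ae1be5457cbd5

First, c1 ⊕ c2 = (M1 ⊕ K) ⊕ (M2 ⊕ K) = M1 ⊕ M2, so the key drops out. Then M2 = (M1 ⊕ M2) ⊕ M1 over the first 7 bytes.
byte 0: (28 XOR 0a) XOR 68 = 22 XOR 68 = 4a
byte 1: (fb XOR 7f) XOR 65 = 84 XOR 65 = e1
byte 2: (cb XOR 19) XOR 6c = d2 XOR 6c = be
byte 3: (a6 XOR 9e) XOR 6c = 38 XOR 6c = 54
byte 4: (27 XOR 1f) XOR 6f = 38 XOR 6f = 57
byte 5: (48 XOR a3) XOR 20 = eb XOR 20 = cb
byte 6: (69 XOR e9) XOR 55 = 80 XOR 55 = d5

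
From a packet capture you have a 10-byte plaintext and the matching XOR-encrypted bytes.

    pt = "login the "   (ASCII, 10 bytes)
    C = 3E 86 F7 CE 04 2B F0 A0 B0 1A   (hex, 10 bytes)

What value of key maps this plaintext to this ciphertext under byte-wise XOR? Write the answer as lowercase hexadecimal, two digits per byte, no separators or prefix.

Since C = pt ⊕ key, XORing both sides with pt gives key = pt ⊕ C.
01101100 XOR 00111110 = 01010010
01101111 XOR 10000110 = 11101001
01100111 XOR 11110111 = 10010000
01101001 XOR 11001110 = 10100111
01101110 XOR 00000100 = 01101010
00100000 XOR 00101011 = 00001011
01110100 XOR 11110000 = 10000100
01101000 XOR 10100000 = 11001000
01100101 XOR 10110000 = 11010101
00100000 XOR 00011010 = 00111010

52e990a76a0b84c8d53a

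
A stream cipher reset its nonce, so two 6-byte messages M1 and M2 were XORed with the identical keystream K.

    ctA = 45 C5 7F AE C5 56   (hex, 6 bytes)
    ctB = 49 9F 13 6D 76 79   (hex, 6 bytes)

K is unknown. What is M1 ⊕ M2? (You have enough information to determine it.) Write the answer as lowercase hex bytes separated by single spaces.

ctA ⊕ ctB = (M1 ⊕ K) ⊕ (M2 ⊕ K) = M1 ⊕ M2 — the shared key cancels under XOR.
45 ⊕ 49 = 0c
c5 ⊕ 9f = 5a
7f ⊕ 13 = 6c
ae ⊕ 6d = c3
c5 ⊕ 76 = b3
56 ⊕ 79 = 2f

0c 5a 6c c3 b3 2f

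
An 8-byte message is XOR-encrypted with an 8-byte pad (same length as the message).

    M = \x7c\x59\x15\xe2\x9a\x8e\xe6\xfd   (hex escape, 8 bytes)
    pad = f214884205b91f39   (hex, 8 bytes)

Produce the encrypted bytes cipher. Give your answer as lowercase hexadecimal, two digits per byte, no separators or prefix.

7c ^ f2 = 8e
59 ^ 14 = 4d
15 ^ 88 = 9d
e2 ^ 42 = a0
9a ^ 05 = 9f
8e ^ b9 = 37
e6 ^ 1f = f9
fd ^ 39 = c4

8e4d9da09f37f9c4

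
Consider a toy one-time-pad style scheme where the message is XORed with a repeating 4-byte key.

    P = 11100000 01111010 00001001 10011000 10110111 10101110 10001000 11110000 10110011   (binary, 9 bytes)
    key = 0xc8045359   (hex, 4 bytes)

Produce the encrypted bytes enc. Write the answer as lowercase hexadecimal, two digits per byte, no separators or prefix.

The 4-byte key repeats, so the effective keystream is c8 04 53 59 c8 04 53 59 c8.
byte 0: e0 ^ c8 = 28
byte 1: 7a ^ 04 = 7e
byte 2: 09 ^ 53 = 5a
byte 3: 98 ^ 59 = c1
byte 4: b7 ^ c8 = 7f
byte 5: ae ^ 04 = aa
byte 6: 88 ^ 53 = db
byte 7: f0 ^ 59 = a9
byte 8: b3 ^ c8 = 7b

287e5ac17faadba97b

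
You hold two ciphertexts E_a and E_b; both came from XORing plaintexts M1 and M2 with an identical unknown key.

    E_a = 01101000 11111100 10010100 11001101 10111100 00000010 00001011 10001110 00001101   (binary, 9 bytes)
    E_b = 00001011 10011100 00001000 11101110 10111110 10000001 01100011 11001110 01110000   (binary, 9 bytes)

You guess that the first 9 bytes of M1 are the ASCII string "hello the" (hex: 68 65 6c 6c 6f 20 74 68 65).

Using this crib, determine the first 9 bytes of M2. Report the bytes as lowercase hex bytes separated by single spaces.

First, E_a ⊕ E_b = (M1 ⊕ K) ⊕ (M2 ⊕ K) = M1 ⊕ M2, so the key drops out. Then M2 = (M1 ⊕ M2) ⊕ M1 over the first 9 bytes.
byte 0: (68 ⊕ 0b) ⊕ 68 = 63 ⊕ 68 = 0b
byte 1: (fc ⊕ 9c) ⊕ 65 = 60 ⊕ 65 = 05
byte 2: (94 ⊕ 08) ⊕ 6c = 9c ⊕ 6c = f0
byte 3: (cd ⊕ ee) ⊕ 6c = 23 ⊕ 6c = 4f
byte 4: (bc ⊕ be) ⊕ 6f = 02 ⊕ 6f = 6d
byte 5: (02 ⊕ 81) ⊕ 20 = 83 ⊕ 20 = a3
byte 6: (0b ⊕ 63) ⊕ 74 = 68 ⊕ 74 = 1c
byte 7: (8e ⊕ ce) ⊕ 68 = 40 ⊕ 68 = 28
byte 8: (0d ⊕ 70) ⊕ 65 = 7d ⊕ 65 = 18

0b 05 f0 4f 6d a3 1c 28 18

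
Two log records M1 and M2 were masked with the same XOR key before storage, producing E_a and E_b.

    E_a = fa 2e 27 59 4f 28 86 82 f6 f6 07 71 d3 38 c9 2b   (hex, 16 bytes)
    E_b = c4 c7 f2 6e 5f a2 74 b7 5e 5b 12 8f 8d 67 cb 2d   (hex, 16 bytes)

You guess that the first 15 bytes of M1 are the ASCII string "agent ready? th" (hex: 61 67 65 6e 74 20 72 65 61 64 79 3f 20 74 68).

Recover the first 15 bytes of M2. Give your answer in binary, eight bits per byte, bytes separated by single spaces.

First, E_a ⊕ E_b = (M1 ⊕ K) ⊕ (M2 ⊕ K) = M1 ⊕ M2, so the key drops out. Then M2 = (M1 ⊕ M2) ⊕ M1 over the first 15 bytes.
byte 0: (fa XOR c4) XOR 61 = 3e XOR 61 = 5f
byte 1: (2e XOR c7) XOR 67 = e9 XOR 67 = 8e
byte 2: (27 XOR f2) XOR 65 = d5 XOR 65 = b0
byte 3: (59 XOR 6e) XOR 6e = 37 XOR 6e = 59
byte 4: (4f XOR 5f) XOR 74 = 10 XOR 74 = 64
byte 5: (28 XOR a2) XOR 20 = 8a XOR 20 = aa
byte 6: (86 XOR 74) XOR 72 = f2 XOR 72 = 80
byte 7: (82 XOR b7) XOR 65 = 35 XOR 65 = 50
byte 8: (f6 XOR 5e) XOR 61 = a8 XOR 61 = c9
byte 9: (f6 XOR 5b) XOR 64 = ad XOR 64 = c9
byte 10: (07 XOR 12) XOR 79 = 15 XOR 79 = 6c
byte 11: (71 XOR 8f) XOR 3f = fe XOR 3f = c1
byte 12: (d3 XOR 8d) XOR 20 = 5e XOR 20 = 7e
byte 13: (38 XOR 67) XOR 74 = 5f XOR 74 = 2b
byte 14: (c9 XOR cb) XOR 68 = 02 XOR 68 = 6a

01011111 10001110 10110000 01011001 01100100 10101010 10000000 01010000 11001001 11001001 01101100 11000001 01111110 00101011 01101010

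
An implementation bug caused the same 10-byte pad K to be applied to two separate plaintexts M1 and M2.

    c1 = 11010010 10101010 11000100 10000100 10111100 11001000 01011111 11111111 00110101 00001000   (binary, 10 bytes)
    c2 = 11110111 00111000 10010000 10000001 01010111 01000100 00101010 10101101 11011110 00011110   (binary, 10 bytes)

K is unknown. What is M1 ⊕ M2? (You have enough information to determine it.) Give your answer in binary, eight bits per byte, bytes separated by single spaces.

c1 ⊕ c2 = (M1 ⊕ K) ⊕ (M2 ⊕ K) = M1 ⊕ M2 — the shared key cancels under XOR.
11010010 XOR 11110111 = 00100101
10101010 XOR 00111000 = 10010010
11000100 XOR 10010000 = 01010100
10000100 XOR 10000001 = 00000101
10111100 XOR 01010111 = 11101011
11001000 XOR 01000100 = 10001100
01011111 XOR 00101010 = 01110101
11111111 XOR 10101101 = 01010010
00110101 XOR 11011110 = 11101011
00001000 XOR 00011110 = 00010110

00100101 10010010 01010100 00000101 11101011 10001100 01110101 01010010 11101011 00010110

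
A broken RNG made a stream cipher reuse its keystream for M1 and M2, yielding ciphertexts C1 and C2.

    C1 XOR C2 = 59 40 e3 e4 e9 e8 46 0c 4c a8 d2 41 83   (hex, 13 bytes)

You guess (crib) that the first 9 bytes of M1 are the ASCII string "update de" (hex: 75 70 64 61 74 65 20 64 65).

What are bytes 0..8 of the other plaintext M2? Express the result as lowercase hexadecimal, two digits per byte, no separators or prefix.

Since C1 ⊕ C2 = M1 ⊕ M2, XORing with the guessed M1 bytes yields the corresponding M2 bytes: M2 = (C1 ⊕ C2) ⊕ M1.
59 XOR 75 = 2c
40 XOR 70 = 30
e3 XOR 64 = 87
e4 XOR 61 = 85
e9 XOR 74 = 9d
e8 XOR 65 = 8d
46 XOR 20 = 66
0c XOR 64 = 68
4c XOR 65 = 29

2c3087859d8d666829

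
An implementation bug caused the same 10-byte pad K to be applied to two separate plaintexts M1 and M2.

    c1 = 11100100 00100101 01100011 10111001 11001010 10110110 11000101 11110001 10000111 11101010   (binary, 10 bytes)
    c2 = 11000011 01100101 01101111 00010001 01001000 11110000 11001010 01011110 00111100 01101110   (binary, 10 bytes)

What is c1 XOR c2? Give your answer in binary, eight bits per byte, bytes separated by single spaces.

c1 ⊕ c2 = (M1 ⊕ K) ⊕ (M2 ⊕ K) = M1 ⊕ M2 — the shared key cancels under XOR.
byte 0: 228 xor 195 =  39
byte 1:  37 xor 101 =  64
byte 2:  99 xor 111 =  12
byte 3: 185 xor  17 = 168
byte 4: 202 xor  72 = 130
byte 5: 182 xor 240 =  70
byte 6: 197 xor 202 =  15
byte 7: 241 xor  94 = 175
byte 8: 135 xor  60 = 187
byte 9: 234 xor 110 = 132

00100111 01000000 00001100 10101000 10000010 01000110 00001111 10101111 10111011 10000100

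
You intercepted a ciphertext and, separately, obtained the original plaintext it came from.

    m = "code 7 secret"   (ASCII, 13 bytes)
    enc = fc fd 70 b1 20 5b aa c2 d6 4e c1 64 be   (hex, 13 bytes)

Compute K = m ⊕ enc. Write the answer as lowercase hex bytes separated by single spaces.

9f 92 14 d4 00 6c 8a b1 b3 2d b3 01 ca

Since enc = m ⊕ K, XORing both sides with m gives K = m ⊕ enc.
63 ^ fc = 9f
6f ^ fd = 92
64 ^ 70 = 14
65 ^ b1 = d4
20 ^ 20 = 00
37 ^ 5b = 6c
20 ^ aa = 8a
73 ^ c2 = b1
65 ^ d6 = b3
63 ^ 4e = 2d
72 ^ c1 = b3
65 ^ 64 = 01
74 ^ be = ca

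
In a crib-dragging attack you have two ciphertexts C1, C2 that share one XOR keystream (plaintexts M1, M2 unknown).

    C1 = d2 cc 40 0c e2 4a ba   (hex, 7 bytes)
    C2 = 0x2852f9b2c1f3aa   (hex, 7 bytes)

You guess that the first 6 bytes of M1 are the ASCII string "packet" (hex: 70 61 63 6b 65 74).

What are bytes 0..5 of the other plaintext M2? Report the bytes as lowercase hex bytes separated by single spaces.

8a ff da d5 46 cd

First, C1 ⊕ C2 = (M1 ⊕ K) ⊕ (M2 ⊕ K) = M1 ⊕ M2, so the key drops out. Then M2 = (M1 ⊕ M2) ⊕ M1 over the first 6 bytes.
byte 0: (d2 xor 28) xor 70 = fa xor 70 = 8a
byte 1: (cc xor 52) xor 61 = 9e xor 61 = ff
byte 2: (40 xor f9) xor 63 = b9 xor 63 = da
byte 3: (0c xor b2) xor 6b = be xor 6b = d5
byte 4: (e2 xor c1) xor 65 = 23 xor 65 = 46
byte 5: (4a xor f3) xor 74 = b9 xor 74 = cd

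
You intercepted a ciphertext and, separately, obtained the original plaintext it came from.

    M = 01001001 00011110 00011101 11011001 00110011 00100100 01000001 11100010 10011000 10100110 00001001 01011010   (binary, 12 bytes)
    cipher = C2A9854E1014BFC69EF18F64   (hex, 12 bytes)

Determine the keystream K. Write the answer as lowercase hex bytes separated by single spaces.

8b b7 98 97 23 30 fe 24 06 57 86 3e

Since cipher = M ⊕ K, XORing both sides with M gives K = M ⊕ cipher.
49 xor c2 = 8b
1e xor a9 = b7
1d xor 85 = 98
d9 xor 4e = 97
33 xor 10 = 23
24 xor 14 = 30
41 xor bf = fe
e2 xor c6 = 24
98 xor 9e = 06
a6 xor f1 = 57
09 xor 8f = 86
5a xor 64 = 3e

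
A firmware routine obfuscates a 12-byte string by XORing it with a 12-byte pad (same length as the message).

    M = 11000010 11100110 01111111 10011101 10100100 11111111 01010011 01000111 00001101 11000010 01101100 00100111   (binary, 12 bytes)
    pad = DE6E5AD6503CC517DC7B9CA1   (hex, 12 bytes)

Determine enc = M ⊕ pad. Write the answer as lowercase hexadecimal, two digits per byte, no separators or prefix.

c2 ⊕ de = 1c
e6 ⊕ 6e = 88
7f ⊕ 5a = 25
9d ⊕ d6 = 4b
a4 ⊕ 50 = f4
ff ⊕ 3c = c3
53 ⊕ c5 = 96
47 ⊕ 17 = 50
0d ⊕ dc = d1
c2 ⊕ 7b = b9
6c ⊕ 9c = f0
27 ⊕ a1 = 86

1c88254bf4c39650d1b9f086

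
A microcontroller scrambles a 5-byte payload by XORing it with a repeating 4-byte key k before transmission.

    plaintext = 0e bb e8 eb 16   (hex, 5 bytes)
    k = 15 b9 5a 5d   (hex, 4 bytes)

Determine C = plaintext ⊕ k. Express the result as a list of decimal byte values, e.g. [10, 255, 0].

[27, 2, 178, 182, 3]

The 4-byte key repeats, so the effective keystream is 15 b9 5a 5d 15.
byte 0:  14 ⊕  21 =  27
byte 1: 187 ⊕ 185 =   2
byte 2: 232 ⊕  90 = 178
byte 3: 235 ⊕  93 = 182
byte 4:  22 ⊕  21 =   3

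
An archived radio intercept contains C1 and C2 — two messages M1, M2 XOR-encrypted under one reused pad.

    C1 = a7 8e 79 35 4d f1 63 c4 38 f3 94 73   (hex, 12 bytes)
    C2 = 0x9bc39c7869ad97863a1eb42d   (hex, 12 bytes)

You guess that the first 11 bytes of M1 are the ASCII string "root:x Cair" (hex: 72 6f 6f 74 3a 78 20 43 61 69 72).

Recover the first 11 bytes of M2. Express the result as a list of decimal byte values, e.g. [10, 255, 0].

[78, 34, 138, 57, 30, 36, 212, 1, 99, 132, 82]

First, C1 ⊕ C2 = (M1 ⊕ K) ⊕ (M2 ⊕ K) = M1 ⊕ M2, so the key drops out. Then M2 = (M1 ⊕ M2) ⊕ M1 over the first 11 bytes.
byte 0: (a7 ⊕ 9b) ⊕ 72 = 3c ⊕ 72 = 4e
byte 1: (8e ⊕ c3) ⊕ 6f = 4d ⊕ 6f = 22
byte 2: (79 ⊕ 9c) ⊕ 6f = e5 ⊕ 6f = 8a
byte 3: (35 ⊕ 78) ⊕ 74 = 4d ⊕ 74 = 39
byte 4: (4d ⊕ 69) ⊕ 3a = 24 ⊕ 3a = 1e
byte 5: (f1 ⊕ ad) ⊕ 78 = 5c ⊕ 78 = 24
byte 6: (63 ⊕ 97) ⊕ 20 = f4 ⊕ 20 = d4
byte 7: (c4 ⊕ 86) ⊕ 43 = 42 ⊕ 43 = 01
byte 8: (38 ⊕ 3a) ⊕ 61 = 02 ⊕ 61 = 63
byte 9: (f3 ⊕ 1e) ⊕ 69 = ed ⊕ 69 = 84
byte 10: (94 ⊕ b4) ⊕ 72 = 20 ⊕ 72 = 52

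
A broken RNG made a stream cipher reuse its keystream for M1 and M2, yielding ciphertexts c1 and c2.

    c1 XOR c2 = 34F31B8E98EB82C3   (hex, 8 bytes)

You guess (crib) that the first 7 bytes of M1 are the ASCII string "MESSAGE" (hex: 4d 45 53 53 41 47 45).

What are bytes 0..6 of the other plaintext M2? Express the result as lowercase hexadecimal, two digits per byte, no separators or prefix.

Since c1 ⊕ c2 = M1 ⊕ M2, XORing with the guessed M1 bytes yields the corresponding M2 bytes: M2 = (c1 ⊕ c2) ⊕ M1.
byte 0: 00110100 ⊕ 01001101 = 01111001
byte 1: 11110011 ⊕ 01000101 = 10110110
byte 2: 00011011 ⊕ 01010011 = 01001000
byte 3: 10001110 ⊕ 01010011 = 11011101
byte 4: 10011000 ⊕ 01000001 = 11011001
byte 5: 11101011 ⊕ 01000111 = 10101100
byte 6: 10000010 ⊕ 01000101 = 11000111

79b648ddd9acc7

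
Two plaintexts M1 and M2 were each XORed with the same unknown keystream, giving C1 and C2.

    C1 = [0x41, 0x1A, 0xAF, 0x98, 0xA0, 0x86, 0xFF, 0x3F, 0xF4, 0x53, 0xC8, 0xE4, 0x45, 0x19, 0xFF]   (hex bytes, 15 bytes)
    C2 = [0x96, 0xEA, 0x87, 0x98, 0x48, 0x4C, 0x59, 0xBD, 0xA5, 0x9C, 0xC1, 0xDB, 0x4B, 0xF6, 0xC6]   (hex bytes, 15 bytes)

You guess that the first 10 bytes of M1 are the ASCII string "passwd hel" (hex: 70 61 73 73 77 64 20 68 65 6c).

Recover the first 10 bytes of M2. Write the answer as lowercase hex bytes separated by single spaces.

First, C1 ⊕ C2 = (M1 ⊕ K) ⊕ (M2 ⊕ K) = M1 ⊕ M2, so the key drops out. Then M2 = (M1 ⊕ M2) ⊕ M1 over the first 10 bytes.
byte 0: (41 ^ 96) ^ 70 = d7 ^ 70 = a7
byte 1: (1a ^ ea) ^ 61 = f0 ^ 61 = 91
byte 2: (af ^ 87) ^ 73 = 28 ^ 73 = 5b
byte 3: (98 ^ 98) ^ 73 = 00 ^ 73 = 73
byte 4: (a0 ^ 48) ^ 77 = e8 ^ 77 = 9f
byte 5: (86 ^ 4c) ^ 64 = ca ^ 64 = ae
byte 6: (ff ^ 59) ^ 20 = a6 ^ 20 = 86
byte 7: (3f ^ bd) ^ 68 = 82 ^ 68 = ea
byte 8: (f4 ^ a5) ^ 65 = 51 ^ 65 = 34
byte 9: (53 ^ 9c) ^ 6c = cf ^ 6c = a3

a7 91 5b 73 9f ae 86 ea 34 a3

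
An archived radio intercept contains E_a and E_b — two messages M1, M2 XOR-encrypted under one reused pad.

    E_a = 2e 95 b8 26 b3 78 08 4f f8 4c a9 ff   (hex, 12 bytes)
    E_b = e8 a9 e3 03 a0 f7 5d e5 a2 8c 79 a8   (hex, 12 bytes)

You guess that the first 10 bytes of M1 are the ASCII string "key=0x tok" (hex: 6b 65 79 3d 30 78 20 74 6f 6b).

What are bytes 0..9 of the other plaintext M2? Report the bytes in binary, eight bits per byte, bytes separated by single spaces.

First, E_a ⊕ E_b = (M1 ⊕ K) ⊕ (M2 ⊕ K) = M1 ⊕ M2, so the key drops out. Then M2 = (M1 ⊕ M2) ⊕ M1 over the first 10 bytes.
byte 0: (2e xor e8) xor 6b = c6 xor 6b = ad
byte 1: (95 xor a9) xor 65 = 3c xor 65 = 59
byte 2: (b8 xor e3) xor 79 = 5b xor 79 = 22
byte 3: (26 xor 03) xor 3d = 25 xor 3d = 18
byte 4: (b3 xor a0) xor 30 = 13 xor 30 = 23
byte 5: (78 xor f7) xor 78 = 8f xor 78 = f7
byte 6: (08 xor 5d) xor 20 = 55 xor 20 = 75
byte 7: (4f xor e5) xor 74 = aa xor 74 = de
byte 8: (f8 xor a2) xor 6f = 5a xor 6f = 35
byte 9: (4c xor 8c) xor 6b = c0 xor 6b = ab

10101101 01011001 00100010 00011000 00100011 11110111 01110101 11011110 00110101 10101011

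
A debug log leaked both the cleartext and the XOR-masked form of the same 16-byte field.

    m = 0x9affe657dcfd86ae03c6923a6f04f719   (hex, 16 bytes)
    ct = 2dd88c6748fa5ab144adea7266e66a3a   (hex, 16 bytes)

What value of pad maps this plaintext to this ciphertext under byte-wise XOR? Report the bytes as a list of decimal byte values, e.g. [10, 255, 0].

[183, 39, 106, 48, 148, 7, 220, 31, 71, 107, 120, 72, 9, 226, 157, 35]

Since ct = m ⊕ pad, XORing both sides with m gives pad = m ⊕ ct.
9a XOR 2d = b7
ff XOR d8 = 27
e6 XOR 8c = 6a
57 XOR 67 = 30
dc XOR 48 = 94
fd XOR fa = 07
86 XOR 5a = dc
ae XOR b1 = 1f
03 XOR 44 = 47
c6 XOR ad = 6b
92 XOR ea = 78
3a XOR 72 = 48
6f XOR 66 = 09
04 XOR e6 = e2
f7 XOR 6a = 9d
19 XOR 3a = 23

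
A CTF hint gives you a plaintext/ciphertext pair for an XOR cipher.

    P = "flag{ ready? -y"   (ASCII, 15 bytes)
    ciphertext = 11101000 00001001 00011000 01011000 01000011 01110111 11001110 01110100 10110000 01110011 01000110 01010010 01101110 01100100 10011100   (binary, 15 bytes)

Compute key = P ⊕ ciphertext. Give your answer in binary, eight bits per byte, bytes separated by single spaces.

10001110 01100101 01111001 00111111 00111000 01010111 10111100 00010001 11010001 00010111 00111111 01101101 01001110 01001001 11100101

Since ciphertext = P ⊕ key, XORing both sides with P gives key = P ⊕ ciphertext.
66 xor e8 = 8e
6c xor 09 = 65
61 xor 18 = 79
67 xor 58 = 3f
7b xor 43 = 38
20 xor 77 = 57
72 xor ce = bc
65 xor 74 = 11
61 xor b0 = d1
64 xor 73 = 17
79 xor 46 = 3f
3f xor 52 = 6d
20 xor 6e = 4e
2d xor 64 = 49
79 xor 9c = e5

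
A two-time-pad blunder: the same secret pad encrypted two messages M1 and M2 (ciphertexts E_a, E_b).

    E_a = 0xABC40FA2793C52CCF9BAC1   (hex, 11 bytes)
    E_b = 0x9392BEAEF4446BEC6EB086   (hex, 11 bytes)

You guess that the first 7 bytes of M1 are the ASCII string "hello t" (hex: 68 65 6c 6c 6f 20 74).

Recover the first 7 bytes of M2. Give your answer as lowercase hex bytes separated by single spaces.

50 33 dd 60 e2 58 4d

First, E_a ⊕ E_b = (M1 ⊕ K) ⊕ (M2 ⊕ K) = M1 ⊕ M2, so the key drops out. Then M2 = (M1 ⊕ M2) ⊕ M1 over the first 7 bytes.
byte 0: (ab XOR 93) XOR 68 = 38 XOR 68 = 50
byte 1: (c4 XOR 92) XOR 65 = 56 XOR 65 = 33
byte 2: (0f XOR be) XOR 6c = b1 XOR 6c = dd
byte 3: (a2 XOR ae) XOR 6c = 0c XOR 6c = 60
byte 4: (79 XOR f4) XOR 6f = 8d XOR 6f = e2
byte 5: (3c XOR 44) XOR 20 = 78 XOR 20 = 58
byte 6: (52 XOR 6b) XOR 74 = 39 XOR 74 = 4d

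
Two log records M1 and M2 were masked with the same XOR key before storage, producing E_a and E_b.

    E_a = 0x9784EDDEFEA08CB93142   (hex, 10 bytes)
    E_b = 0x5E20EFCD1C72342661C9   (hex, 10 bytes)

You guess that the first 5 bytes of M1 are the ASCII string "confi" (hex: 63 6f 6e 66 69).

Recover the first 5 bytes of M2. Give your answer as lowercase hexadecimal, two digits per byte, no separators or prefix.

aacb6c758b

First, E_a ⊕ E_b = (M1 ⊕ K) ⊕ (M2 ⊕ K) = M1 ⊕ M2, so the key drops out. Then M2 = (M1 ⊕ M2) ⊕ M1 over the first 5 bytes.
byte 0: (97 ^ 5e) ^ 63 = c9 ^ 63 = aa
byte 1: (84 ^ 20) ^ 6f = a4 ^ 6f = cb
byte 2: (ed ^ ef) ^ 6e = 02 ^ 6e = 6c
byte 3: (de ^ cd) ^ 66 = 13 ^ 66 = 75
byte 4: (fe ^ 1c) ^ 69 = e2 ^ 69 = 8b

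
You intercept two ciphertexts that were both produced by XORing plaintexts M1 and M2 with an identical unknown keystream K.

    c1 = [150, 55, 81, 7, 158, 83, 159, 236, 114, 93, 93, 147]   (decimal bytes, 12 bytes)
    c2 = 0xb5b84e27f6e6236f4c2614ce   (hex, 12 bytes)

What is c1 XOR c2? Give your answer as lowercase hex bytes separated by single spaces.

23 8f 1f 20 68 b5 bc 83 3e 7b 49 5d

c1 ⊕ c2 = (M1 ⊕ K) ⊕ (M2 ⊕ K) = M1 ⊕ M2 — the shared key cancels under XOR.
10010110 ^ 10110101 = 00100011
00110111 ^ 10111000 = 10001111
01010001 ^ 01001110 = 00011111
00000111 ^ 00100111 = 00100000
10011110 ^ 11110110 = 01101000
01010011 ^ 11100110 = 10110101
10011111 ^ 00100011 = 10111100
11101100 ^ 01101111 = 10000011
01110010 ^ 01001100 = 00111110
01011101 ^ 00100110 = 01111011
01011101 ^ 00010100 = 01001001
10010011 ^ 11001110 = 01011101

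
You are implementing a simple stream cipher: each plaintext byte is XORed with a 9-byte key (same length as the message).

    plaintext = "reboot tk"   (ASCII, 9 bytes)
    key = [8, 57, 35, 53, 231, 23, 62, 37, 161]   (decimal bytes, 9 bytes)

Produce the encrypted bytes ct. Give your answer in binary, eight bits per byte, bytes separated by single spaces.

01110010 XOR 00001000 = 01111010
01100101 XOR 00111001 = 01011100
01100010 XOR 00100011 = 01000001
01101111 XOR 00110101 = 01011010
01101111 XOR 11100111 = 10001000
01110100 XOR 00010111 = 01100011
00100000 XOR 00111110 = 00011110
01110100 XOR 00100101 = 01010001
01101011 XOR 10100001 = 11001010

01111010 01011100 01000001 01011010 10001000 01100011 00011110 01010001 11001010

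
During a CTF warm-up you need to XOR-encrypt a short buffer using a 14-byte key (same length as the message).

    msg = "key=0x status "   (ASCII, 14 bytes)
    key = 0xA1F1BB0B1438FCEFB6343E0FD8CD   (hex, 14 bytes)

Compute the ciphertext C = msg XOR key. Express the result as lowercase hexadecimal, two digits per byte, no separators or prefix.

XOR is its own inverse, so applying the key byte-wise gives the result directly.
byte 0: 01101011 xor 10100001 = 11001010
byte 1: 01100101 xor 11110001 = 10010100
byte 2: 01111001 xor 10111011 = 11000010
byte 3: 00111101 xor 00001011 = 00110110
byte 4: 00110000 xor 00010100 = 00100100
byte 5: 01111000 xor 00111000 = 01000000
byte 6: 00100000 xor 11111100 = 11011100
byte 7: 01110011 xor 11101111 = 10011100
byte 8: 01110100 xor 10110110 = 11000010
byte 9: 01100001 xor 00110100 = 01010101
byte 10: 01110100 xor 00111110 = 01001010
byte 11: 01110101 xor 00001111 = 01111010
byte 12: 01110011 xor 11011000 = 10101011
byte 13: 00100000 xor 11001101 = 11101101

ca94c2362440dc9cc2554a7aabed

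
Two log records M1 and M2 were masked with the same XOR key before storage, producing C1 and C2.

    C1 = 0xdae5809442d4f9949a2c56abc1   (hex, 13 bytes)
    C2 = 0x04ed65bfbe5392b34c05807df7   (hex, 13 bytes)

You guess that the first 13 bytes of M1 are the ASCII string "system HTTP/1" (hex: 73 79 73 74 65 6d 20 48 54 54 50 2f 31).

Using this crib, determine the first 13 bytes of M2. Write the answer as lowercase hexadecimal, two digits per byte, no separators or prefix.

First, C1 ⊕ C2 = (M1 ⊕ K) ⊕ (M2 ⊕ K) = M1 ⊕ M2, so the key drops out. Then M2 = (M1 ⊕ M2) ⊕ M1 over the first 13 bytes.
byte 0: (da xor 04) xor 73 = de xor 73 = ad
byte 1: (e5 xor ed) xor 79 = 08 xor 79 = 71
byte 2: (80 xor 65) xor 73 = e5 xor 73 = 96
byte 3: (94 xor bf) xor 74 = 2b xor 74 = 5f
byte 4: (42 xor be) xor 65 = fc xor 65 = 99
byte 5: (d4 xor 53) xor 6d = 87 xor 6d = ea
byte 6: (f9 xor 92) xor 20 = 6b xor 20 = 4b
byte 7: (94 xor b3) xor 48 = 27 xor 48 = 6f
byte 8: (9a xor 4c) xor 54 = d6 xor 54 = 82
byte 9: (2c xor 05) xor 54 = 29 xor 54 = 7d
byte 10: (56 xor 80) xor 50 = d6 xor 50 = 86
byte 11: (ab xor 7d) xor 2f = d6 xor 2f = f9
byte 12: (c1 xor f7) xor 31 = 36 xor 31 = 07

ad71965f99ea4b6f827d86f907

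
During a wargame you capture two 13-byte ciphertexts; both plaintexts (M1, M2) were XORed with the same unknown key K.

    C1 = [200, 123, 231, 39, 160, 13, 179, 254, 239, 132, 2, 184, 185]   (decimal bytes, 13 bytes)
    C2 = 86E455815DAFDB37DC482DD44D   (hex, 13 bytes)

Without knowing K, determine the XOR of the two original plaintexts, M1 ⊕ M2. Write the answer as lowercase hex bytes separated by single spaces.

4e 9f b2 a6 fd a2 68 c9 33 cc 2f 6c f4

C1 ⊕ C2 = (M1 ⊕ K) ⊕ (M2 ⊕ K) = M1 ⊕ M2 — the shared key cancels under XOR.
c8 ⊕ 86 = 4e
7b ⊕ e4 = 9f
e7 ⊕ 55 = b2
27 ⊕ 81 = a6
a0 ⊕ 5d = fd
0d ⊕ af = a2
b3 ⊕ db = 68
fe ⊕ 37 = c9
ef ⊕ dc = 33
84 ⊕ 48 = cc
02 ⊕ 2d = 2f
b8 ⊕ d4 = 6c
b9 ⊕ 4d = f4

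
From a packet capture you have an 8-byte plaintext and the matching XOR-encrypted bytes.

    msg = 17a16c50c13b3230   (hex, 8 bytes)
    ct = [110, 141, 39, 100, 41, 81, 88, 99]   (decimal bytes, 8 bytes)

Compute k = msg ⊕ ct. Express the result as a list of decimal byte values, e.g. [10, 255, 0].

Since ct = msg ⊕ k, XORing both sides with msg gives k = msg ⊕ ct.
 23 ^ 110 = 121
161 ^ 141 =  44
108 ^  39 =  75
 80 ^ 100 =  52
193 ^  41 = 232
 59 ^  81 = 106
 50 ^  88 = 106
 48 ^  99 =  83

[121, 44, 75, 52, 232, 106, 106, 83]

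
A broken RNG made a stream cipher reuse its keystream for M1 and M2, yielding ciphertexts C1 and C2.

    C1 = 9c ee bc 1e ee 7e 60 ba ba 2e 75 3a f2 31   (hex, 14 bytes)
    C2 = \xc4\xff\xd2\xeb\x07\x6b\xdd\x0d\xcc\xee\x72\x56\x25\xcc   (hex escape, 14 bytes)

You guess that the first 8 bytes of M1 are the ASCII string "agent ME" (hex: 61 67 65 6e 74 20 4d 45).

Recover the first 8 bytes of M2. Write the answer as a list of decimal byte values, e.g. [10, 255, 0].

[57, 118, 11, 155, 157, 53, 240, 242]

First, C1 ⊕ C2 = (M1 ⊕ K) ⊕ (M2 ⊕ K) = M1 ⊕ M2, so the key drops out. Then M2 = (M1 ⊕ M2) ⊕ M1 over the first 8 bytes.
byte 0: (9c xor c4) xor 61 = 58 xor 61 = 39
byte 1: (ee xor ff) xor 67 = 11 xor 67 = 76
byte 2: (bc xor d2) xor 65 = 6e xor 65 = 0b
byte 3: (1e xor eb) xor 6e = f5 xor 6e = 9b
byte 4: (ee xor 07) xor 74 = e9 xor 74 = 9d
byte 5: (7e xor 6b) xor 20 = 15 xor 20 = 35
byte 6: (60 xor dd) xor 4d = bd xor 4d = f0
byte 7: (ba xor 0d) xor 45 = b7 xor 45 = f2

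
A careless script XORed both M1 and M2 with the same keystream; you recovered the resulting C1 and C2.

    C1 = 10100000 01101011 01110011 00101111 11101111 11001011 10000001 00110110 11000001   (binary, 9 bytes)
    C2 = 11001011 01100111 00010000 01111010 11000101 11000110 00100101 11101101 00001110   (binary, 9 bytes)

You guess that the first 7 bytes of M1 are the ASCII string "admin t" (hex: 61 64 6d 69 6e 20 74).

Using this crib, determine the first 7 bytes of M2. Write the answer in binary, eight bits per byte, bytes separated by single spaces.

First, C1 ⊕ C2 = (M1 ⊕ K) ⊕ (M2 ⊕ K) = M1 ⊕ M2, so the key drops out. Then M2 = (M1 ⊕ M2) ⊕ M1 over the first 7 bytes.
byte 0: (a0 ^ cb) ^ 61 = 6b ^ 61 = 0a
byte 1: (6b ^ 67) ^ 64 = 0c ^ 64 = 68
byte 2: (73 ^ 10) ^ 6d = 63 ^ 6d = 0e
byte 3: (2f ^ 7a) ^ 69 = 55 ^ 69 = 3c
byte 4: (ef ^ c5) ^ 6e = 2a ^ 6e = 44
byte 5: (cb ^ c6) ^ 20 = 0d ^ 20 = 2d
byte 6: (81 ^ 25) ^ 74 = a4 ^ 74 = d0

00001010 01101000 00001110 00111100 01000100 00101101 11010000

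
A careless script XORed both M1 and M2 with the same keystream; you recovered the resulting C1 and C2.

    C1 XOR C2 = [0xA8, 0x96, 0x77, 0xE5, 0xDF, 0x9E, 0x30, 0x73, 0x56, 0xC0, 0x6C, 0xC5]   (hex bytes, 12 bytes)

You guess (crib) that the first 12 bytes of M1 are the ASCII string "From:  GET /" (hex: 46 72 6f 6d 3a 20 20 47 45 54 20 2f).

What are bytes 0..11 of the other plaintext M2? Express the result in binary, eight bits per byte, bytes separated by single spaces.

11101110 11100100 00011000 10001000 11100101 10111110 00010000 00110100 00010011 10010100 01001100 11101010

Since C1 ⊕ C2 = M1 ⊕ M2, XORing with the guessed M1 bytes yields the corresponding M2 bytes: M2 = (C1 ⊕ C2) ⊕ M1.
byte 0: 10101000 XOR 01000110 = 11101110
byte 1: 10010110 XOR 01110010 = 11100100
byte 2: 01110111 XOR 01101111 = 00011000
byte 3: 11100101 XOR 01101101 = 10001000
byte 4: 11011111 XOR 00111010 = 11100101
byte 5: 10011110 XOR 00100000 = 10111110
byte 6: 00110000 XOR 00100000 = 00010000
byte 7: 01110011 XOR 01000111 = 00110100
byte 8: 01010110 XOR 01000101 = 00010011
byte 9: 11000000 XOR 01010100 = 10010100
byte 10: 01101100 XOR 00100000 = 01001100
byte 11: 11000101 XOR 00101111 = 11101010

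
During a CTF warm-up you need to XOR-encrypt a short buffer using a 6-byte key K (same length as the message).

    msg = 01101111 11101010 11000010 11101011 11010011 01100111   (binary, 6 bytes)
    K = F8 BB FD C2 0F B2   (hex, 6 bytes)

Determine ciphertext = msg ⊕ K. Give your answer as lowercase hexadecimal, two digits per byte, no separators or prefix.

97513f29dcd5

6f ^ f8 = 97
ea ^ bb = 51
c2 ^ fd = 3f
eb ^ c2 = 29
d3 ^ 0f = dc
67 ^ b2 = d5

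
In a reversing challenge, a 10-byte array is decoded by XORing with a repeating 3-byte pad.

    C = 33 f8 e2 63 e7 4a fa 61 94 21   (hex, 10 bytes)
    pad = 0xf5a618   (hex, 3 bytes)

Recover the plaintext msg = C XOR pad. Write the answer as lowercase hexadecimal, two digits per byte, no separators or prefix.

The 3-byte key repeats, so the effective keystream is f5 a6 18 f5 a6 18 f5 a6 18 f5.
byte 0: 33 XOR f5 = c6
byte 1: f8 XOR a6 = 5e
byte 2: e2 XOR 18 = fa
byte 3: 63 XOR f5 = 96
byte 4: e7 XOR a6 = 41
byte 5: 4a XOR 18 = 52
byte 6: fa XOR f5 = 0f
byte 7: 61 XOR a6 = c7
byte 8: 94 XOR 18 = 8c
byte 9: 21 XOR f5 = d4

c65efa9641520fc78cd4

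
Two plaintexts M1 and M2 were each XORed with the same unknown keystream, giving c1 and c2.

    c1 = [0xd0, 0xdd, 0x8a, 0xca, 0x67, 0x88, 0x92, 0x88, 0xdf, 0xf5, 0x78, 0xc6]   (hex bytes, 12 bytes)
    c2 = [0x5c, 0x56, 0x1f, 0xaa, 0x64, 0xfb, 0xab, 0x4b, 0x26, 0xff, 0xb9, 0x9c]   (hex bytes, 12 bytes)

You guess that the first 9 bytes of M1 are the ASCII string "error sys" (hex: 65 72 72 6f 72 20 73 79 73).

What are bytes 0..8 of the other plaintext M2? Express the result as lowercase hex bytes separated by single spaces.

e9 f9 e7 0f 71 53 4a ba 8a

First, c1 ⊕ c2 = (M1 ⊕ K) ⊕ (M2 ⊕ K) = M1 ⊕ M2, so the key drops out. Then M2 = (M1 ⊕ M2) ⊕ M1 over the first 9 bytes.
byte 0: (d0 ⊕ 5c) ⊕ 65 = 8c ⊕ 65 = e9
byte 1: (dd ⊕ 56) ⊕ 72 = 8b ⊕ 72 = f9
byte 2: (8a ⊕ 1f) ⊕ 72 = 95 ⊕ 72 = e7
byte 3: (ca ⊕ aa) ⊕ 6f = 60 ⊕ 6f = 0f
byte 4: (67 ⊕ 64) ⊕ 72 = 03 ⊕ 72 = 71
byte 5: (88 ⊕ fb) ⊕ 20 = 73 ⊕ 20 = 53
byte 6: (92 ⊕ ab) ⊕ 73 = 39 ⊕ 73 = 4a
byte 7: (88 ⊕ 4b) ⊕ 79 = c3 ⊕ 79 = ba
byte 8: (df ⊕ 26) ⊕ 73 = f9 ⊕ 73 = 8a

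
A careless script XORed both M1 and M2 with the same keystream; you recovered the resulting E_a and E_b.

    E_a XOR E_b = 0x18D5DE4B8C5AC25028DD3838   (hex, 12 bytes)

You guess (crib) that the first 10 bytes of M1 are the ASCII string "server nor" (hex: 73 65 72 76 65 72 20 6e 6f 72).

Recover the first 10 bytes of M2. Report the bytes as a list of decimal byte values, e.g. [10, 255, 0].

[107, 176, 172, 61, 233, 40, 226, 62, 71, 175]

Since E_a ⊕ E_b = M1 ⊕ M2, XORing with the guessed M1 bytes yields the corresponding M2 bytes: M2 = (E_a ⊕ E_b) ⊕ M1.
byte 0: 00011000 ⊕ 01110011 = 01101011
byte 1: 11010101 ⊕ 01100101 = 10110000
byte 2: 11011110 ⊕ 01110010 = 10101100
byte 3: 01001011 ⊕ 01110110 = 00111101
byte 4: 10001100 ⊕ 01100101 = 11101001
byte 5: 01011010 ⊕ 01110010 = 00101000
byte 6: 11000010 ⊕ 00100000 = 11100010
byte 7: 01010000 ⊕ 01101110 = 00111110
byte 8: 00101000 ⊕ 01101111 = 01000111
byte 9: 11011101 ⊕ 01110010 = 10101111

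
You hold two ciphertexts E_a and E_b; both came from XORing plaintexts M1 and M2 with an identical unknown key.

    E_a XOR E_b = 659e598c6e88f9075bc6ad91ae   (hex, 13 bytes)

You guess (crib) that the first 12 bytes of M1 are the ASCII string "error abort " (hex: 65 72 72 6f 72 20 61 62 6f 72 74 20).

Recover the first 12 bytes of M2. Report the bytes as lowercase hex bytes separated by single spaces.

00 ec 2b e3 1c a8 98 65 34 b4 d9 b1

Since E_a ⊕ E_b = M1 ⊕ M2, XORing with the guessed M1 bytes yields the corresponding M2 bytes: M2 = (E_a ⊕ E_b) ⊕ M1.
65 ⊕ 65 = 00
9e ⊕ 72 = ec
59 ⊕ 72 = 2b
8c ⊕ 6f = e3
6e ⊕ 72 = 1c
88 ⊕ 20 = a8
f9 ⊕ 61 = 98
07 ⊕ 62 = 65
5b ⊕ 6f = 34
c6 ⊕ 72 = b4
ad ⊕ 74 = d9
91 ⊕ 20 = b1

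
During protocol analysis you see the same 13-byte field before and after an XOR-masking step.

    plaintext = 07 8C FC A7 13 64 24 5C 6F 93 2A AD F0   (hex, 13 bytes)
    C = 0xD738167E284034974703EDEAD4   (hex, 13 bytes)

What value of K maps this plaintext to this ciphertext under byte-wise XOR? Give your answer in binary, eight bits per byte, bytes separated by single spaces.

Since C = plaintext ⊕ K, XORing both sides with plaintext gives K = plaintext ⊕ C.
07 ^ d7 = d0
8c ^ 38 = b4
fc ^ 16 = ea
a7 ^ 7e = d9
13 ^ 28 = 3b
64 ^ 40 = 24
24 ^ 34 = 10
5c ^ 97 = cb
6f ^ 47 = 28
93 ^ 03 = 90
2a ^ ed = c7
ad ^ ea = 47
f0 ^ d4 = 24

11010000 10110100 11101010 11011001 00111011 00100100 00010000 11001011 00101000 10010000 11000111 01000111 00100100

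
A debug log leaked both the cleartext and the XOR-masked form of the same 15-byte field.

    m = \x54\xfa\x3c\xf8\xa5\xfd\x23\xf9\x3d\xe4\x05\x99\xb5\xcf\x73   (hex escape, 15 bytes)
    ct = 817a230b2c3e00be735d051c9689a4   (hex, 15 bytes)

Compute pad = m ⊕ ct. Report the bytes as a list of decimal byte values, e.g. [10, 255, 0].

[213, 128, 31, 243, 137, 195, 35, 71, 78, 185, 0, 133, 35, 70, 215]

Since ct = m ⊕ pad, XORing both sides with m gives pad = m ⊕ ct.
 84 XOR 129 = 213
250 XOR 122 = 128
 60 XOR  35 =  31
248 XOR  11 = 243
165 XOR  44 = 137
253 XOR  62 = 195
 35 XOR   0 =  35
249 XOR 190 =  71
 61 XOR 115 =  78
228 XOR  93 = 185
  5 XOR   5 =   0
153 XOR  28 = 133
181 XOR 150 =  35
207 XOR 137 =  70
115 XOR 164 = 215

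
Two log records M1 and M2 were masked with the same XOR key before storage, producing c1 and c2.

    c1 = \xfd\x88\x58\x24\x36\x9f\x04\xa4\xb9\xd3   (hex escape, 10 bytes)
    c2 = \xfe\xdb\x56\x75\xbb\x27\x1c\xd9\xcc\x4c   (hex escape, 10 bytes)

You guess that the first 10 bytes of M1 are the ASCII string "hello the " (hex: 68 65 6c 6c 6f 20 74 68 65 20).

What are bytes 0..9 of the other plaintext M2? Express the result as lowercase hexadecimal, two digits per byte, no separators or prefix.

First, c1 ⊕ c2 = (M1 ⊕ K) ⊕ (M2 ⊕ K) = M1 ⊕ M2, so the key drops out. Then M2 = (M1 ⊕ M2) ⊕ M1 over the first 10 bytes.
byte 0: (fd xor fe) xor 68 = 03 xor 68 = 6b
byte 1: (88 xor db) xor 65 = 53 xor 65 = 36
byte 2: (58 xor 56) xor 6c = 0e xor 6c = 62
byte 3: (24 xor 75) xor 6c = 51 xor 6c = 3d
byte 4: (36 xor bb) xor 6f = 8d xor 6f = e2
byte 5: (9f xor 27) xor 20 = b8 xor 20 = 98
byte 6: (04 xor 1c) xor 74 = 18 xor 74 = 6c
byte 7: (a4 xor d9) xor 68 = 7d xor 68 = 15
byte 8: (b9 xor cc) xor 65 = 75 xor 65 = 10
byte 9: (d3 xor 4c) xor 20 = 9f xor 20 = bf

6b36623de2986c1510bf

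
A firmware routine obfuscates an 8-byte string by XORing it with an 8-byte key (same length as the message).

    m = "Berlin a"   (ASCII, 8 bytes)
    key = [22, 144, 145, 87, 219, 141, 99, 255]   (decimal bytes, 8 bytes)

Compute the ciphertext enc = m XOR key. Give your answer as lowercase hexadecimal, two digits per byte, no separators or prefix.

54f5e33bb2e3439e

XOR is its own inverse, so applying the key byte-wise gives the result directly.
 66 xor  22 =  84
101 xor 144 = 245
114 xor 145 = 227
108 xor  87 =  59
105 xor 219 = 178
110 xor 141 = 227
 32 xor  99 =  67
 97 xor 255 = 158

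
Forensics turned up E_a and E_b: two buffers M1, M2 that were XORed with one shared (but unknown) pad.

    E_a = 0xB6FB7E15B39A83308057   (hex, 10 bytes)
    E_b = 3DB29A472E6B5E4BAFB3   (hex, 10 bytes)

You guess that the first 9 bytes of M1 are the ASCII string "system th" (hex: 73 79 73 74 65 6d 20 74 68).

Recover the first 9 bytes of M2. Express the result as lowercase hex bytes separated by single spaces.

First, E_a ⊕ E_b = (M1 ⊕ K) ⊕ (M2 ⊕ K) = M1 ⊕ M2, so the key drops out. Then M2 = (M1 ⊕ M2) ⊕ M1 over the first 9 bytes.
byte 0: (b6 xor 3d) xor 73 = 8b xor 73 = f8
byte 1: (fb xor b2) xor 79 = 49 xor 79 = 30
byte 2: (7e xor 9a) xor 73 = e4 xor 73 = 97
byte 3: (15 xor 47) xor 74 = 52 xor 74 = 26
byte 4: (b3 xor 2e) xor 65 = 9d xor 65 = f8
byte 5: (9a xor 6b) xor 6d = f1 xor 6d = 9c
byte 6: (83 xor 5e) xor 20 = dd xor 20 = fd
byte 7: (30 xor 4b) xor 74 = 7b xor 74 = 0f
byte 8: (80 xor af) xor 68 = 2f xor 68 = 47

f8 30 97 26 f8 9c fd 0f 47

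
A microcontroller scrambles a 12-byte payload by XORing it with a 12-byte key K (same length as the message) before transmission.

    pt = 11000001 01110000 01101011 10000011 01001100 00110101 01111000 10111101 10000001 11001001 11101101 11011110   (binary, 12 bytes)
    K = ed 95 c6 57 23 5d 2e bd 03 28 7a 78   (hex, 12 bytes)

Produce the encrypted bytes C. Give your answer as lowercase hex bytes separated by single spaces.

2c e5 ad d4 6f 68 56 00 82 e1 97 a6

c1 xor ed = 2c
70 xor 95 = e5
6b xor c6 = ad
83 xor 57 = d4
4c xor 23 = 6f
35 xor 5d = 68
78 xor 2e = 56
bd xor bd = 00
81 xor 03 = 82
c9 xor 28 = e1
ed xor 7a = 97
de xor 78 = a6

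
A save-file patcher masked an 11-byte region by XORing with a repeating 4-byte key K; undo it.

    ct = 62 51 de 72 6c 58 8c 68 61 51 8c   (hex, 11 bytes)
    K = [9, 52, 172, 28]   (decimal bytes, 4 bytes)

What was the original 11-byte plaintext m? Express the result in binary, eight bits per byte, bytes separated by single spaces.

01101011 01100101 01110010 01101110 01100101 01101100 00100000 01110100 01101000 01100101 00100000

The 4-byte key repeats, so the effective keystream is 09 34 ac 1c 09 34 ac 1c 09 34 ac.
byte 0: 62 XOR 09 = 6b
byte 1: 51 XOR 34 = 65
byte 2: de XOR ac = 72
byte 3: 72 XOR 1c = 6e
byte 4: 6c XOR 09 = 65
byte 5: 58 XOR 34 = 6c
byte 6: 8c XOR ac = 20
byte 7: 68 XOR 1c = 74
byte 8: 61 XOR 09 = 68
byte 9: 51 XOR 34 = 65
byte 10: 8c XOR ac = 20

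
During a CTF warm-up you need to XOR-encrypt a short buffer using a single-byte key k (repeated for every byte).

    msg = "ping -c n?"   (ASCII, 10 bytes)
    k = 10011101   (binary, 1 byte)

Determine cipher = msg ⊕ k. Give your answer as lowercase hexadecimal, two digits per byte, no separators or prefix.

The 1-byte key repeats, so the effective keystream is 9d 9d 9d 9d 9d 9d 9d 9d 9d 9d.
byte 0: 70 ⊕ 9d = ed
byte 1: 69 ⊕ 9d = f4
byte 2: 6e ⊕ 9d = f3
byte 3: 67 ⊕ 9d = fa
byte 4: 20 ⊕ 9d = bd
byte 5: 2d ⊕ 9d = b0
byte 6: 63 ⊕ 9d = fe
byte 7: 20 ⊕ 9d = bd
byte 8: 6e ⊕ 9d = f3
byte 9: 3f ⊕ 9d = a2

edf4f3fabdb0febdf3a2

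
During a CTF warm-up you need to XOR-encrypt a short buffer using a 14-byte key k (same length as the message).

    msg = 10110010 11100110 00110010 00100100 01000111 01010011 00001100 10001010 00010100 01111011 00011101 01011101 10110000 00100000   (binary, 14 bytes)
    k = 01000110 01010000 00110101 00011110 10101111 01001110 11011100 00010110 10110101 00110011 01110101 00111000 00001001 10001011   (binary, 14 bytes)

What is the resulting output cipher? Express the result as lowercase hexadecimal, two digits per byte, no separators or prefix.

XOR is its own inverse, so applying the key byte-wise gives the result directly.
178 xor  70 = 244
230 xor  80 = 182
 50 xor  53 =   7
 36 xor  30 =  58
 71 xor 175 = 232
 83 xor  78 =  29
 12 xor 220 = 208
138 xor  22 = 156
 20 xor 181 = 161
123 xor  51 =  72
 29 xor 117 = 104
 93 xor  56 = 101
176 xor   9 = 185
 32 xor 139 = 171

f4b6073ae81dd09ca1486865b9ab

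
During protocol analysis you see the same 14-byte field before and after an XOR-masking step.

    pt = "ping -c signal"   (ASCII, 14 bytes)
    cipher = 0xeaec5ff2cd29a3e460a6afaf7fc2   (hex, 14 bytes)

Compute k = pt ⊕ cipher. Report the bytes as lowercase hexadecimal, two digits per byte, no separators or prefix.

9a853195ed04c0c413cfc8c11eae

Since cipher = pt ⊕ k, XORing both sides with pt gives k = pt ⊕ cipher.
byte 0: 70 ⊕ ea = 9a
byte 1: 69 ⊕ ec = 85
byte 2: 6e ⊕ 5f = 31
byte 3: 67 ⊕ f2 = 95
byte 4: 20 ⊕ cd = ed
byte 5: 2d ⊕ 29 = 04
byte 6: 63 ⊕ a3 = c0
byte 7: 20 ⊕ e4 = c4
byte 8: 73 ⊕ 60 = 13
byte 9: 69 ⊕ a6 = cf
byte 10: 67 ⊕ af = c8
byte 11: 6e ⊕ af = c1
byte 12: 61 ⊕ 7f = 1e
byte 13: 6c ⊕ c2 = ae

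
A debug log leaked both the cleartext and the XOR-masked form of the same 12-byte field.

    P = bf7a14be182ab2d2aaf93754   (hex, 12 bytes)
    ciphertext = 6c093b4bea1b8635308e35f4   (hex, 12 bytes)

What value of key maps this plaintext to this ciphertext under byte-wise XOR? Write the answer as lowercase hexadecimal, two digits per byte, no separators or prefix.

Since ciphertext = P ⊕ key, XORing both sides with P gives key = P ⊕ ciphertext.
191 xor 108 = 211
122 xor   9 = 115
 20 xor  59 =  47
190 xor  75 = 245
 24 xor 234 = 242
 42 xor  27 =  49
178 xor 134 =  52
210 xor  53 = 231
170 xor  48 = 154
249 xor 142 = 119
 55 xor  53 =   2
 84 xor 244 = 160

d3732ff5f23134e79a7702a0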